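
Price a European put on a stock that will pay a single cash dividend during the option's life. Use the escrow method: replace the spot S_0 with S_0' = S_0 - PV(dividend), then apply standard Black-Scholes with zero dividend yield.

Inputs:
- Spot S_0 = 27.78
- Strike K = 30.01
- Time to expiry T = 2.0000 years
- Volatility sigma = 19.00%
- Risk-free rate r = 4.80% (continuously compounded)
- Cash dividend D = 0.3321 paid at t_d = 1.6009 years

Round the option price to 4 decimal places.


PV(D) = D * exp(-r * t_d) = 0.3321 * 0.92603504 = 0.30753624
S_0' = S_0 - PV(D) = 27.7800 - 0.30753624 = 27.47246376
d1 = (ln(S_0'/K) + (r + sigma^2/2)*T) / (sigma*sqrt(T)) = 0.16283376
d2 = d1 - sigma*sqrt(T) = -0.10586681
exp(-rT) = 0.90846402
N(-d1) = 0.43532466; N(-d2) = 0.54215599
P = K * exp(-rT) * N(-d2) - S_0' * N(-d1) = 30.0100 * 0.90846402 * 0.54215599 - 27.47246376 * 0.43532466 = 2.8214

Answer: Price = 2.8214


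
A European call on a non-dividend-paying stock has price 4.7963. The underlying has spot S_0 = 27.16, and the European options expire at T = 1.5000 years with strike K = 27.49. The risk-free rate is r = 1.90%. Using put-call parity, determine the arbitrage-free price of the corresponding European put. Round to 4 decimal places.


Put-call parity: C - P = S_0 * exp(-qT) - K * exp(-rT).
S_0 * exp(-qT) = 27.1600 * 1.00000000 = 27.16000000
K * exp(-rT) = 27.4900 * 0.97190229 = 26.71759407
P = C - S*exp(-qT) + K*exp(-rT)
P = 4.7963 - 27.16000000 + 26.71759407 = 4.3539

Answer: Put price = 4.3539


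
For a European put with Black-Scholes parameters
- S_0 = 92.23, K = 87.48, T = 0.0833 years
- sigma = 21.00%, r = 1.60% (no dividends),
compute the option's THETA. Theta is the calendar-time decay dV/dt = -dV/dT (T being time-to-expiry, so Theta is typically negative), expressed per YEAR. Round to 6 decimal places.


Answer: Theta = -8.458433

Derivation:
d1 = 0.9246848306; d2 = 0.8640751779
phi(d1) = 0.2601597142; exp(-qT) = 1.0000000000; exp(-rT) = 0.9986680878
Theta = -S*exp(-qT)*phi(d1)*sigma/(2*sqrt(T)) + r*K*exp(-rT)*N(-d2) - q*S*exp(-qT)*N(-d1)
N(-d1) = 0.1775649361; N(-d2) = 0.1937732969; sqrt(T) = 0.2886173938
Term 1 = -92.2300 * 1.0000000000 * 0.2601597142 * 0.2100 / (2 * 0.2886173938) = -8.7292926566
Term 2 = 0.0160 * 87.4800 * 0.9986680878 * 0.1937732969 = 0.2708593662
Term 3 = 0 (no dividend yield, q = 0)
Theta = -8.7292926566 + (0.2708593662) + (0.0000000000) = -8.458433


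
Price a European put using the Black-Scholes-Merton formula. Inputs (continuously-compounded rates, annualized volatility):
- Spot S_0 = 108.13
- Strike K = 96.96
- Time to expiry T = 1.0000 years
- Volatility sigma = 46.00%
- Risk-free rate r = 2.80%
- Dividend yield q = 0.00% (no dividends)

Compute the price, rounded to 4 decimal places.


d1 = (ln(S/K) + (r - q + 0.5*sigma^2) * T) / (sigma * sqrt(T)) = 0.52790366
d2 = d1 - sigma * sqrt(T) = 0.06790366
exp(-rT) = 0.97238837; exp(-qT) = 1.00000000
P = K * exp(-rT) * N(-d2) - S_0 * exp(-qT) * N(-d1)
N(-d1) = 0.29878310; N(-d2) = 0.47293116
P = 96.9600 * 0.97238837 * 0.47293116 - 108.1300 * 1.00000000 * 0.29878310 = 12.2818

Answer: Price = 12.2818


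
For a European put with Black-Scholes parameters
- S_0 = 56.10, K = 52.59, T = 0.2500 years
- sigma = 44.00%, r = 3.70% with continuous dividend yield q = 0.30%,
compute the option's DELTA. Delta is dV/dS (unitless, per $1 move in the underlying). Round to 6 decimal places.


Answer: Delta = -0.328883

Derivation:
d1 = 0.4423173860; d2 = 0.2223173860
phi(d1) = 0.3617648484; exp(-qT) = 0.9992502812; exp(-rT) = 0.9907926496
N(-d1) = 0.3291297758
Delta = -exp(-qT) * N(-d1) = -0.9992502812 * 0.3291297758 = -0.328883


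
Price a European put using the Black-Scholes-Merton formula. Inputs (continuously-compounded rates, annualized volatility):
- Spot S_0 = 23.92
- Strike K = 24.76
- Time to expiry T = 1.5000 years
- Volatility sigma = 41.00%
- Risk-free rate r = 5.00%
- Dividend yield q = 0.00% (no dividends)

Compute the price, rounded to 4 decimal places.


Answer: Price = 4.1881

Derivation:
d1 = (ln(S/K) + (r - q + 0.5*sigma^2) * T) / (sigma * sqrt(T)) = 0.33169772
d2 = d1 - sigma * sqrt(T) = -0.17044768
exp(-rT) = 0.92774349; exp(-qT) = 1.00000000
P = K * exp(-rT) * N(-d2) - S_0 * exp(-qT) * N(-d1)
N(-d1) = 0.37005876; N(-d2) = 0.56767096
P = 24.7600 * 0.92774349 * 0.56767096 - 23.9200 * 1.00000000 * 0.37005876 = 4.1881


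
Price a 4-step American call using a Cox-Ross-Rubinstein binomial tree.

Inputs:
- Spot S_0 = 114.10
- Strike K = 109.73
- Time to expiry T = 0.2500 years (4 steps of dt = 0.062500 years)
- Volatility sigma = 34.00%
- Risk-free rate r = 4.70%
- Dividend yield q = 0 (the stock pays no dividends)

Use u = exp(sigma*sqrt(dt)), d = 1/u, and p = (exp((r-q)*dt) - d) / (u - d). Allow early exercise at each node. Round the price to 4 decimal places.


Answer: Price = V(0,0) = 10.8499

Derivation:
dt = T/N = 0.062500
u = exp(sigma*sqrt(dt)) = 1.088717; d = 1/u = 0.918512
p = (exp((r-q)*dt) - d) / (u - d) = 0.496047
Discount per step: exp(-r*dt) = 0.997067
Stock lattice S(k, i) with i counting down-moves:
  k=0: S(0,0) = 114.1000
  k=1: S(1,0) = 124.2226; S(1,1) = 104.8023
  k=2: S(2,0) = 135.2433; S(2,1) = 114.1000; S(2,2) = 96.2622
  k=3: S(3,0) = 147.2417; S(3,1) = 124.2226; S(3,2) = 104.8023; S(3,3) = 88.4180
  k=4: S(4,0) = 160.3045; S(4,1) = 135.2433; S(4,2) = 114.1000; S(4,3) = 96.2622; S(4,4) = 81.2130
Terminal payoffs V(N, i) = max(S_T - K, 0):
  V(4,0) = 50.574520; V(4,1) = 25.513284; V(4,2) = 4.370000; V(4,3) = 0.000000; V(4,4) = 0.000000
Backward induction: V(k, i) = exp(-r*dt) * [p * V(k+1, i) + (1-p) * V(k+1, i+1)]; then take max(V_cont, immediate exercise) for American.
  V(3,0) = exp(-r*dt) * [p*50.574520 + (1-p)*25.513284] = 37.833530; exercise = 37.511671; V(3,0) = max -> 37.833530
  V(3,1) = exp(-r*dt) * [p*25.513284 + (1-p)*4.370000] = 14.814476; exercise = 14.492617; V(3,1) = max -> 14.814476
  V(3,2) = exp(-r*dt) * [p*4.370000 + (1-p)*0.000000] = 2.161366; exercise = 0.000000; V(3,2) = max -> 2.161366
  V(3,3) = exp(-r*dt) * [p*0.000000 + (1-p)*0.000000] = 0.000000; exercise = 0.000000; V(3,3) = max -> 0.000000
  V(2,0) = exp(-r*dt) * [p*37.833530 + (1-p)*14.814476] = 26.156057; exercise = 25.513284; V(2,0) = max -> 26.156057
  V(2,1) = exp(-r*dt) * [p*14.814476 + (1-p)*2.161366] = 8.413151; exercise = 4.370000; V(2,1) = max -> 8.413151
  V(2,2) = exp(-r*dt) * [p*2.161366 + (1-p)*0.000000] = 1.068994; exercise = 0.000000; V(2,2) = max -> 1.068994
  V(1,0) = exp(-r*dt) * [p*26.156057 + (1-p)*8.413151] = 17.163969; exercise = 14.492617; V(1,0) = max -> 17.163969
  V(1,1) = exp(-r*dt) * [p*8.413151 + (1-p)*1.068994] = 4.698218; exercise = 0.000000; V(1,1) = max -> 4.698218
  V(0,0) = exp(-r*dt) * [p*17.163969 + (1-p)*4.698218] = 10.849895; exercise = 4.370000; V(0,0) = max -> 10.849895


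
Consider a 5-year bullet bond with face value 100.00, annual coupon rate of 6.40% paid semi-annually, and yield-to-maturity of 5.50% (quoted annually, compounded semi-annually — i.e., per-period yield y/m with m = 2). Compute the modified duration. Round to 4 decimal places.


Coupon per period c = face * coupon_rate / m = 3.200000
Periods per year m = 2; per-period yield y/m = 0.027500
Number of cashflows N = 10
Cashflows (t years, CF_t, discount factor 1/(1+y/m)^(m*t), PV):
  t = 0.5000: CF_t = 3.200000, DF = 0.973236, PV = 3.114355
  t = 1.0000: CF_t = 3.200000, DF = 0.947188, PV = 3.031003
  t = 1.5000: CF_t = 3.200000, DF = 0.921838, PV = 2.949881
  t = 2.0000: CF_t = 3.200000, DF = 0.897166, PV = 2.870930
  t = 2.5000: CF_t = 3.200000, DF = 0.873154, PV = 2.794093
  t = 3.0000: CF_t = 3.200000, DF = 0.849785, PV = 2.719312
  t = 3.5000: CF_t = 3.200000, DF = 0.827041, PV = 2.646532
  t = 4.0000: CF_t = 3.200000, DF = 0.804906, PV = 2.575700
  t = 4.5000: CF_t = 3.200000, DF = 0.783364, PV = 2.506764
  t = 5.0000: CF_t = 103.200000, DF = 0.762398, PV = 78.679464
Price P = sum_t PV_t = 103.888034
First compute Macaulay numerator sum_t t * PV_t:
  t * PV_t at t = 0.5000: 1.557178
  t * PV_t at t = 1.0000: 3.031003
  t * PV_t at t = 1.5000: 4.424821
  t * PV_t at t = 2.0000: 5.741861
  t * PV_t at t = 2.5000: 6.985232
  t * PV_t at t = 3.0000: 8.157935
  t * PV_t at t = 3.5000: 9.262862
  t * PV_t at t = 4.0000: 10.302801
  t * PV_t at t = 4.5000: 11.280439
  t * PV_t at t = 5.0000: 393.397319
Macaulay duration D = 454.141452 / 103.888034 = 4.371451
Modified duration = D / (1 + y/m) = 4.371451 / (1 + 0.027500) = 4.254454

Answer: Modified duration = 4.2545


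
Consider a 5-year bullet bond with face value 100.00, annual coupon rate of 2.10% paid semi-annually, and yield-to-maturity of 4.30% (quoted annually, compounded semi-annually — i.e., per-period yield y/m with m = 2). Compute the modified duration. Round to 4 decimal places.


Coupon per period c = face * coupon_rate / m = 1.050000
Periods per year m = 2; per-period yield y/m = 0.021500
Number of cashflows N = 10
Cashflows (t years, CF_t, discount factor 1/(1+y/m)^(m*t), PV):
  t = 0.5000: CF_t = 1.050000, DF = 0.978953, PV = 1.027900
  t = 1.0000: CF_t = 1.050000, DF = 0.958348, PV = 1.006265
  t = 1.5000: CF_t = 1.050000, DF = 0.938177, PV = 0.985086
  t = 2.0000: CF_t = 1.050000, DF = 0.918431, PV = 0.964353
  t = 2.5000: CF_t = 1.050000, DF = 0.899100, PV = 0.944055
  t = 3.0000: CF_t = 1.050000, DF = 0.880177, PV = 0.924185
  t = 3.5000: CF_t = 1.050000, DF = 0.861651, PV = 0.904734
  t = 4.0000: CF_t = 1.050000, DF = 0.843515, PV = 0.885691
  t = 4.5000: CF_t = 1.050000, DF = 0.825762, PV = 0.867050
  t = 5.0000: CF_t = 101.050000, DF = 0.808381, PV = 81.686936
Price P = sum_t PV_t = 90.196256
First compute Macaulay numerator sum_t t * PV_t:
  t * PV_t at t = 0.5000: 0.513950
  t * PV_t at t = 1.0000: 1.006265
  t * PV_t at t = 1.5000: 1.477629
  t * PV_t at t = 2.0000: 1.928705
  t * PV_t at t = 2.5000: 2.360138
  t * PV_t at t = 3.0000: 2.772556
  t * PV_t at t = 3.5000: 3.166567
  t * PV_t at t = 4.0000: 3.542765
  t * PV_t at t = 4.5000: 3.901723
  t * PV_t at t = 5.0000: 408.434682
Macaulay duration D = 429.104981 / 90.196256 = 4.757459
Modified duration = D / (1 + y/m) = 4.757459 / (1 + 0.021500) = 4.657326

Answer: Modified duration = 4.6573


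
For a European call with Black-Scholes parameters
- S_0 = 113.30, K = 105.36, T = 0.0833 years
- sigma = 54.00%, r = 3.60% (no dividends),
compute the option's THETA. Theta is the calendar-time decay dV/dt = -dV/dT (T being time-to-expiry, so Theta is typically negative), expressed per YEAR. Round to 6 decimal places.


d1 = 0.5633502685; d2 = 0.4074968759
phi(d1) = 0.3404046249; exp(-qT) = 1.0000000000; exp(-rT) = 0.9970056919
Theta = -S*exp(-qT)*phi(d1)*sigma/(2*sqrt(T)) - r*K*exp(-rT)*N(d2) + q*S*exp(-qT)*N(d1)
N(d1) = 0.7134018028; N(d2) = 0.6581784559; sqrt(T) = 0.2886173938
Term 1 = -113.3000 * 1.0000000000 * 0.3404046249 * 0.5400 / (2 * 0.2886173938) = -36.0800080106
Term 2 = -0.0360 * 105.3600 * 0.9970056919 * 0.6581784559 = -2.4889694319
Term 3 = 0 (no dividend yield, q = 0)
Theta = -36.0800080106 + (-2.4889694319) + (0.0000000000) = -38.568977

Answer: Theta = -38.568977


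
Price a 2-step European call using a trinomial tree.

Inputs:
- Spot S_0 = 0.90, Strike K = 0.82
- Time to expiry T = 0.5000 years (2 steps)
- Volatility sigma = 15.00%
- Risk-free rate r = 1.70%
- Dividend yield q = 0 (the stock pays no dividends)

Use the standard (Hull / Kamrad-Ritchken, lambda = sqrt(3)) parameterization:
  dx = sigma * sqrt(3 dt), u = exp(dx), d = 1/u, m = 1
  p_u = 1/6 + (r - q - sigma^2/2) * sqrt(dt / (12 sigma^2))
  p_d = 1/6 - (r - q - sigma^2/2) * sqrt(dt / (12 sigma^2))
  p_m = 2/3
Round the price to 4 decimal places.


Answer: Price = V(0,0) = 0.0965

Derivation:
dt = T/N = 0.250000; dx = sigma*sqrt(3*dt) = 0.129904
u = exp(dx) = 1.138719; d = 1/u = 0.878180
p_u = 0.172200, p_m = 0.666667, p_d = 0.161134
Discount per step: exp(-r*dt) = 0.995759
Stock lattice S(k, j) with j the centered position index:
  k=0: S(0,+0) = 0.9000
  k=1: S(1,-1) = 0.7904; S(1,+0) = 0.9000; S(1,+1) = 1.0248
  k=2: S(2,-2) = 0.6941; S(2,-1) = 0.7904; S(2,+0) = 0.9000; S(2,+1) = 1.0248; S(2,+2) = 1.1670
Terminal payoffs V(N, j) = max(S_T - K, 0):
  V(2,-2) = 0.000000; V(2,-1) = 0.000000; V(2,+0) = 0.080000; V(2,+1) = 0.204847; V(2,+2) = 0.347013
Backward induction: V(k, j) = exp(-r*dt) * [p_u * V(k+1, j+1) + p_m * V(k+1, j) + p_d * V(k+1, j-1)]
  V(1,-1) = exp(-r*dt) * [p_u*0.080000 + p_m*0.000000 + p_d*0.000000] = 0.013718
  V(1,+0) = exp(-r*dt) * [p_u*0.204847 + p_m*0.080000 + p_d*0.000000] = 0.088232
  V(1,+1) = exp(-r*dt) * [p_u*0.347013 + p_m*0.204847 + p_d*0.080000] = 0.208324
  V(0,+0) = exp(-r*dt) * [p_u*0.208324 + p_m*0.088232 + p_d*0.013718] = 0.096494


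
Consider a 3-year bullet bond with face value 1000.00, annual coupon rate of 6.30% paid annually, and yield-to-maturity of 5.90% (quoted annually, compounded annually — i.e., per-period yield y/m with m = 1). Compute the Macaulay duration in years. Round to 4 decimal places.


Coupon per period c = face * coupon_rate / m = 63.000000
Periods per year m = 1; per-period yield y/m = 0.059000
Number of cashflows N = 3
Cashflows (t years, CF_t, discount factor 1/(1+y/m)^(m*t), PV):
  t = 1.0000: CF_t = 63.000000, DF = 0.944287, PV = 59.490085
  t = 2.0000: CF_t = 63.000000, DF = 0.891678, PV = 56.175718
  t = 3.0000: CF_t = 1063.000000, DF = 0.842000, PV = 895.046058
Price P = sum_t PV_t = 1010.711861
Macaulay numerator sum_t t * PV_t:
  t * PV_t at t = 1.0000: 59.490085
  t * PV_t at t = 2.0000: 112.351435
  t * PV_t at t = 3.0000: 2685.138174
Macaulay duration D = (sum_t t * PV_t) / P = 2856.979694 / 1010.711861 = 2.826700

Answer: Macaulay duration = 2.8267 years


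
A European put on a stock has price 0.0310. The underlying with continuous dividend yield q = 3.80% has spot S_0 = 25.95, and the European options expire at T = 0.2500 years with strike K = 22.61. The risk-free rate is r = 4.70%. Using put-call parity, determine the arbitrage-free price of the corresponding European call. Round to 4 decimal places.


Put-call parity: C - P = S_0 * exp(-qT) - K * exp(-rT).
S_0 * exp(-qT) = 25.9500 * 0.99054498 = 25.70464229
K * exp(-rT) = 22.6100 * 0.98831876 = 22.34588720
C = P + S*exp(-qT) - K*exp(-rT)
C = 0.0310 + 25.70464229 - 22.34588720 = 3.3898

Answer: Call price = 3.3898


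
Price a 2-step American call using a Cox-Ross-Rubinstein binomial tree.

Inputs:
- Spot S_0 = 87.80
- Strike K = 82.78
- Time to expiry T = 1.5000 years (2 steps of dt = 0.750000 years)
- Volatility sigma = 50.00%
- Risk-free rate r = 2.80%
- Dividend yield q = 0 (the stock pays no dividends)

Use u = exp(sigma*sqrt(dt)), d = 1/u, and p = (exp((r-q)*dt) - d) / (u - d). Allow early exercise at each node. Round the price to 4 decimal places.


Answer: Price = V(0,0) = 23.3592

Derivation:
dt = T/N = 0.750000
u = exp(sigma*sqrt(dt)) = 1.541896; d = 1/u = 0.648552
p = (exp((r-q)*dt) - d) / (u - d) = 0.417163
Discount per step: exp(-r*dt) = 0.979219
Stock lattice S(k, i) with i counting down-moves:
  k=0: S(0,0) = 87.8000
  k=1: S(1,0) = 135.3785; S(1,1) = 56.9429
  k=2: S(2,0) = 208.7395; S(2,1) = 87.8000; S(2,2) = 36.9304
Terminal payoffs V(N, i) = max(S_T - K, 0):
  V(2,0) = 125.959467; V(2,1) = 5.020000; V(2,2) = 0.000000
Backward induction: V(k, i) = exp(-r*dt) * [p * V(k+1, i) + (1-p) * V(k+1, i+1)]; then take max(V_cont, immediate exercise) for American.
  V(1,0) = exp(-r*dt) * [p*125.959467 + (1-p)*5.020000] = 54.318706; exercise = 52.598452; V(1,0) = max -> 54.318706
  V(1,1) = exp(-r*dt) * [p*5.020000 + (1-p)*0.000000] = 2.050639; exercise = 0.000000; V(1,1) = max -> 2.050639
  V(0,0) = exp(-r*dt) * [p*54.318706 + (1-p)*2.050639] = 23.359208; exercise = 5.020000; V(0,0) = max -> 23.359208


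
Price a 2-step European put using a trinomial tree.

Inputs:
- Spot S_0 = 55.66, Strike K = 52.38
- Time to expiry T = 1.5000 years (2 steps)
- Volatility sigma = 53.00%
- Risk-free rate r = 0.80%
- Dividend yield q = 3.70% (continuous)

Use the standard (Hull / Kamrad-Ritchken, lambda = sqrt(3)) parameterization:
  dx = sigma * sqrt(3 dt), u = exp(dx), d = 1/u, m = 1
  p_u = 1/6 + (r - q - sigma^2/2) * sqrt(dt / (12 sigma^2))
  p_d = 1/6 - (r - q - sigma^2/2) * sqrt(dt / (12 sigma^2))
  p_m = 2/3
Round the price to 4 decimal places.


Answer: Price = V(0,0) = 11.3164

Derivation:
dt = T/N = 0.750000; dx = sigma*sqrt(3*dt) = 0.795000
u = exp(dx) = 2.214441; d = 1/u = 0.451581
p_u = 0.086737, p_m = 0.666667, p_d = 0.246596
Discount per step: exp(-r*dt) = 0.994018
Stock lattice S(k, j) with j the centered position index:
  k=0: S(0,+0) = 55.6600
  k=1: S(1,-1) = 25.1350; S(1,+0) = 55.6600; S(1,+1) = 123.2558
  k=2: S(2,-2) = 11.3505; S(2,-1) = 25.1350; S(2,+0) = 55.6600; S(2,+1) = 123.2558; S(2,+2) = 272.9427
Terminal payoffs V(N, j) = max(K - S_T, 0):
  V(2,-2) = 41.029500; V(2,-1) = 27.244988; V(2,+0) = 0.000000; V(2,+1) = 0.000000; V(2,+2) = 0.000000
Backward induction: V(k, j) = exp(-r*dt) * [p_u * V(k+1, j+1) + p_m * V(k+1, j) + p_d * V(k+1, j-1)]
  V(1,-1) = exp(-r*dt) * [p_u*0.000000 + p_m*27.244988 + p_d*41.029500] = 28.111855
  V(1,+0) = exp(-r*dt) * [p_u*0.000000 + p_m*0.000000 + p_d*27.244988] = 6.678312
  V(1,+1) = exp(-r*dt) * [p_u*0.000000 + p_m*0.000000 + p_d*0.000000] = 0.000000
  V(0,+0) = exp(-r*dt) * [p_u*0.000000 + p_m*6.678312 + p_d*28.111855] = 11.316374


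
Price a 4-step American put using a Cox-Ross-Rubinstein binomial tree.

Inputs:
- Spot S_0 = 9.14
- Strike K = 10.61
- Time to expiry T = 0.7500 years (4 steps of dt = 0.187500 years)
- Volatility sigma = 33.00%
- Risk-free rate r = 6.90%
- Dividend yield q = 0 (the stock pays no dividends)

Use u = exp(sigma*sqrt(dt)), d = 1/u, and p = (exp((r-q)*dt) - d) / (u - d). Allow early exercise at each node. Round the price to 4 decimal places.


dt = T/N = 0.187500
u = exp(sigma*sqrt(dt)) = 1.153608; d = 1/u = 0.866846
p = (exp((r-q)*dt) - d) / (u - d) = 0.509746
Discount per step: exp(-r*dt) = 0.987146
Stock lattice S(k, i) with i counting down-moves:
  k=0: S(0,0) = 9.1400
  k=1: S(1,0) = 10.5440; S(1,1) = 7.9230
  k=2: S(2,0) = 12.1636; S(2,1) = 9.1400; S(2,2) = 6.8680
  k=3: S(3,0) = 14.0320; S(3,1) = 10.5440; S(3,2) = 7.9230; S(3,3) = 5.9535
  k=4: S(4,0) = 16.1875; S(4,1) = 12.1636; S(4,2) = 9.1400; S(4,3) = 6.8680; S(4,4) = 5.1608
Terminal payoffs V(N, i) = max(K - S_T, 0):
  V(4,0) = 0.000000; V(4,1) = 0.000000; V(4,2) = 1.470000; V(4,3) = 3.742006; V(4,4) = 5.449241
Backward induction: V(k, i) = exp(-r*dt) * [p * V(k+1, i) + (1-p) * V(k+1, i+1)]; then take max(V_cont, immediate exercise) for American.
  V(3,0) = exp(-r*dt) * [p*0.000000 + (1-p)*0.000000] = 0.000000; exercise = 0.000000; V(3,0) = max -> 0.000000
  V(3,1) = exp(-r*dt) * [p*0.000000 + (1-p)*1.470000] = 0.711410; exercise = 0.066025; V(3,1) = max -> 0.711410
  V(3,2) = exp(-r*dt) * [p*1.470000 + (1-p)*3.742006] = 2.550647; exercise = 2.687030; V(3,2) = max -> 2.687030
  V(3,3) = exp(-r*dt) * [p*3.742006 + (1-p)*5.449241] = 4.520126; exercise = 4.656509; V(3,3) = max -> 4.656509
  V(2,0) = exp(-r*dt) * [p*0.000000 + (1-p)*0.711410] = 0.344288; exercise = 0.000000; V(2,0) = max -> 0.344288
  V(2,1) = exp(-r*dt) * [p*0.711410 + (1-p)*2.687030] = 1.658371; exercise = 1.470000; V(2,1) = max -> 1.658371
  V(2,2) = exp(-r*dt) * [p*2.687030 + (1-p)*4.656509] = 3.605624; exercise = 3.742006; V(2,2) = max -> 3.742006
  V(1,0) = exp(-r*dt) * [p*0.344288 + (1-p)*1.658371] = 0.975816; exercise = 0.066025; V(1,0) = max -> 0.975816
  V(1,1) = exp(-r*dt) * [p*1.658371 + (1-p)*3.742006] = 2.645434; exercise = 2.687030; V(1,1) = max -> 2.687030
  V(0,0) = exp(-r*dt) * [p*0.975816 + (1-p)*2.687030] = 1.791418; exercise = 1.470000; V(0,0) = max -> 1.791418

Answer: Price = V(0,0) = 1.7914


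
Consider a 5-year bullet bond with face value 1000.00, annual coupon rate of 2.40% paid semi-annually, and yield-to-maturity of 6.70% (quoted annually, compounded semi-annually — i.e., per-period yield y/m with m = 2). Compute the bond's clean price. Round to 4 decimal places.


Answer: Price = 819.8334

Derivation:
Coupon per period c = face * coupon_rate / m = 12.000000
Periods per year m = 2; per-period yield y/m = 0.033500
Number of cashflows N = 10
Cashflows (t years, CF_t, discount factor 1/(1+y/m)^(m*t), PV):
  t = 0.5000: CF_t = 12.000000, DF = 0.967586, PV = 11.611030
  t = 1.0000: CF_t = 12.000000, DF = 0.936222, PV = 11.234669
  t = 1.5000: CF_t = 12.000000, DF = 0.905876, PV = 10.870507
  t = 2.0000: CF_t = 12.000000, DF = 0.876512, PV = 10.518149
  t = 2.5000: CF_t = 12.000000, DF = 0.848101, PV = 10.177212
  t = 3.0000: CF_t = 12.000000, DF = 0.820611, PV = 9.847327
  t = 3.5000: CF_t = 12.000000, DF = 0.794011, PV = 9.528135
  t = 4.0000: CF_t = 12.000000, DF = 0.768274, PV = 9.219288
  t = 4.5000: CF_t = 12.000000, DF = 0.743371, PV = 8.920453
  t = 5.0000: CF_t = 1012.000000, DF = 0.719275, PV = 727.906677
Price P = sum_t PV_t = 819.833448


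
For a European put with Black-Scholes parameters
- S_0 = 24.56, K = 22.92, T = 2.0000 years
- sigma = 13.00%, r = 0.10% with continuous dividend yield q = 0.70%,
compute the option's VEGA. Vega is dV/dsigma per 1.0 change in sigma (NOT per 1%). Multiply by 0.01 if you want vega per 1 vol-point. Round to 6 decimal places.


Answer: Vega = 12.600394

Derivation:
d1 = 0.4025570406; d2 = 0.2187092775
phi(d1) = 0.3678924575; exp(-qT) = 0.9860975443; exp(-rT) = 0.9980019987
Vega = S * exp(-qT) * phi(d1) * sqrt(T) = 24.5600 * 0.9860975443 * 0.3678924575 * 1.4142135624 = 12.600394


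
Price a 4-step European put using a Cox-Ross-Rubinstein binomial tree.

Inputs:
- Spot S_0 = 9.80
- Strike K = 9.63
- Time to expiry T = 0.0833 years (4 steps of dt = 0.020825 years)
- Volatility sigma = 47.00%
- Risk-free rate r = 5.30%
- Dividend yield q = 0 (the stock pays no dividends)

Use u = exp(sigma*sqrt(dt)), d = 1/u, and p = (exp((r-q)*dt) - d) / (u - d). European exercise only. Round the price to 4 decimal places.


Answer: Price = V(0,0) = 0.4206

Derivation:
dt = T/N = 0.020825
u = exp(sigma*sqrt(dt)) = 1.070178; d = 1/u = 0.934424
p = (exp((r-q)*dt) - d) / (u - d) = 0.491185
Discount per step: exp(-r*dt) = 0.998897
Stock lattice S(k, i) with i counting down-moves:
  k=0: S(0,0) = 9.8000
  k=1: S(1,0) = 10.4877; S(1,1) = 9.1574
  k=2: S(2,0) = 11.2238; S(2,1) = 9.8000; S(2,2) = 8.5569
  k=3: S(3,0) = 12.0114; S(3,1) = 10.4877; S(3,2) = 9.1574; S(3,3) = 7.9957
  k=4: S(4,0) = 12.8544; S(4,1) = 11.2238; S(4,2) = 9.8000; S(4,3) = 8.5569; S(4,4) = 7.4714
Terminal payoffs V(N, i) = max(K - S_T, 0):
  V(4,0) = 0.000000; V(4,1) = 0.000000; V(4,2) = 0.000000; V(4,3) = 1.073149; V(4,4) = 2.158603
Backward induction: V(k, i) = exp(-r*dt) * [p * V(k+1, i) + (1-p) * V(k+1, i+1)].
  V(3,0) = exp(-r*dt) * [p*0.000000 + (1-p)*0.000000] = 0.000000
  V(3,1) = exp(-r*dt) * [p*0.000000 + (1-p)*0.000000] = 0.000000
  V(3,2) = exp(-r*dt) * [p*0.000000 + (1-p)*1.073149] = 0.545432
  V(3,3) = exp(-r*dt) * [p*1.073149 + (1-p)*2.158603] = 1.623651
  V(2,0) = exp(-r*dt) * [p*0.000000 + (1-p)*0.000000] = 0.000000
  V(2,1) = exp(-r*dt) * [p*0.000000 + (1-p)*0.545432] = 0.277218
  V(2,2) = exp(-r*dt) * [p*0.545432 + (1-p)*1.623651] = 1.092839
  V(1,0) = exp(-r*dt) * [p*0.000000 + (1-p)*0.277218] = 0.140897
  V(1,1) = exp(-r*dt) * [p*0.277218 + (1-p)*1.092839] = 0.691455
  V(0,0) = exp(-r*dt) * [p*0.140897 + (1-p)*0.691455] = 0.420565


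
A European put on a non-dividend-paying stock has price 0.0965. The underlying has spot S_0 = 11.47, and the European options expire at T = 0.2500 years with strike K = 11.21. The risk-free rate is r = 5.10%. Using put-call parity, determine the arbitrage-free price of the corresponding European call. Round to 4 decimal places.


Answer: Call price = 0.4985

Derivation:
Put-call parity: C - P = S_0 * exp(-qT) - K * exp(-rT).
S_0 * exp(-qT) = 11.4700 * 1.00000000 = 11.47000000
K * exp(-rT) = 11.2100 * 0.98733094 = 11.06797980
C = P + S*exp(-qT) - K*exp(-rT)
C = 0.0965 + 11.47000000 - 11.06797980 = 0.4985


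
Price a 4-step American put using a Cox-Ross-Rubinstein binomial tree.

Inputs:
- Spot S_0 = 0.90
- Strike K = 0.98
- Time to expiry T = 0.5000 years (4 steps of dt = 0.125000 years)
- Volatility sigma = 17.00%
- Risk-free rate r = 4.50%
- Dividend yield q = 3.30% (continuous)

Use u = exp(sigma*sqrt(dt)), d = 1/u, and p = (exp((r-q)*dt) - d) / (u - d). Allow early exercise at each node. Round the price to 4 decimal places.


Answer: Price = V(0,0) = 0.0928

Derivation:
dt = T/N = 0.125000
u = exp(sigma*sqrt(dt)) = 1.061947; d = 1/u = 0.941667
p = (exp((r-q)*dt) - d) / (u - d) = 0.497459
Discount per step: exp(-r*dt) = 0.994391
Stock lattice S(k, i) with i counting down-moves:
  k=0: S(0,0) = 0.9000
  k=1: S(1,0) = 0.9558; S(1,1) = 0.8475
  k=2: S(2,0) = 1.0150; S(2,1) = 0.9000; S(2,2) = 0.7981
  k=3: S(3,0) = 1.0778; S(3,1) = 0.9558; S(3,2) = 0.8475; S(3,3) = 0.7515
  k=4: S(4,0) = 1.1446; S(4,1) = 1.0150; S(4,2) = 0.9000; S(4,3) = 0.7981; S(4,4) = 0.7077
Terminal payoffs V(N, i) = max(K - S_T, 0):
  V(4,0) = 0.000000; V(4,1) = 0.000000; V(4,2) = 0.080000; V(4,3) = 0.181938; V(4,4) = 0.272330
Backward induction: V(k, i) = exp(-r*dt) * [p * V(k+1, i) + (1-p) * V(k+1, i+1)]; then take max(V_cont, immediate exercise) for American.
  V(3,0) = exp(-r*dt) * [p*0.000000 + (1-p)*0.000000] = 0.000000; exercise = 0.000000; V(3,0) = max -> 0.000000
  V(3,1) = exp(-r*dt) * [p*0.000000 + (1-p)*0.080000] = 0.039978; exercise = 0.024248; V(3,1) = max -> 0.039978
  V(3,2) = exp(-r*dt) * [p*0.080000 + (1-p)*0.181938] = 0.130492; exercise = 0.132500; V(3,2) = max -> 0.132500
  V(3,3) = exp(-r*dt) * [p*0.181938 + (1-p)*0.272330] = 0.226088; exercise = 0.228491; V(3,3) = max -> 0.228491
  V(2,0) = exp(-r*dt) * [p*0.000000 + (1-p)*0.039978] = 0.019978; exercise = 0.000000; V(2,0) = max -> 0.019978
  V(2,1) = exp(-r*dt) * [p*0.039978 + (1-p)*0.132500] = 0.085989; exercise = 0.080000; V(2,1) = max -> 0.085989
  V(2,2) = exp(-r*dt) * [p*0.132500 + (1-p)*0.228491] = 0.179726; exercise = 0.181938; V(2,2) = max -> 0.181938
  V(1,0) = exp(-r*dt) * [p*0.019978 + (1-p)*0.085989] = 0.052853; exercise = 0.024248; V(1,0) = max -> 0.052853
  V(1,1) = exp(-r*dt) * [p*0.085989 + (1-p)*0.181938] = 0.133454; exercise = 0.132500; V(1,1) = max -> 0.133454
  V(0,0) = exp(-r*dt) * [p*0.052853 + (1-p)*0.133454] = 0.092835; exercise = 0.080000; V(0,0) = max -> 0.092835


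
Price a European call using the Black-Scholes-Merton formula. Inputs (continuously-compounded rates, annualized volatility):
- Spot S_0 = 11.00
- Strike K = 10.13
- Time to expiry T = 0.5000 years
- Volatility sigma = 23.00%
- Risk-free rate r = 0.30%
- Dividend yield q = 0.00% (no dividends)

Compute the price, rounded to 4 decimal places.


Answer: Price = 1.2156

Derivation:
d1 = (ln(S/K) + (r - q + 0.5*sigma^2) * T) / (sigma * sqrt(T)) = 0.59716062
d2 = d1 - sigma * sqrt(T) = 0.43452606
exp(-rT) = 0.99850112; exp(-qT) = 1.00000000
C = S_0 * exp(-qT) * N(d1) - K * exp(-rT) * N(d2)
N(d1) = 0.72479993; N(d2) = 0.66804676
C = 11.0000 * 1.00000000 * 0.72479993 - 10.1300 * 0.99850112 * 0.66804676 = 1.2156


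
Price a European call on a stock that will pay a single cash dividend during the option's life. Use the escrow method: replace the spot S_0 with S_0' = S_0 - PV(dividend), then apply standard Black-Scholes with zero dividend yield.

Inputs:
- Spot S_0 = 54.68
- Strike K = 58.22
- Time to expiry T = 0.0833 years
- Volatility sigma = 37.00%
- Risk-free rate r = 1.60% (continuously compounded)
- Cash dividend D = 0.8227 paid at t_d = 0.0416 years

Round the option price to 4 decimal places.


PV(D) = D * exp(-r * t_d) = 0.8227 * 0.99933462 = 0.82215259
S_0' = S_0 - PV(D) = 54.6800 - 0.82215259 = 53.85784741
d1 = (ln(S_0'/K) + (r + sigma^2/2)*T) / (sigma*sqrt(T)) = -0.66342514
d2 = d1 - sigma*sqrt(T) = -0.77021358
exp(-rT) = 0.99866809
N(d1) = 0.25352915; N(d2) = 0.22058661
C = S_0' * N(d1) - K * exp(-rT) * N(d2) = 53.85784741 * 0.25352915 - 58.2200 * 0.99866809 * 0.22058661 = 0.8291

Answer: Price = 0.8291


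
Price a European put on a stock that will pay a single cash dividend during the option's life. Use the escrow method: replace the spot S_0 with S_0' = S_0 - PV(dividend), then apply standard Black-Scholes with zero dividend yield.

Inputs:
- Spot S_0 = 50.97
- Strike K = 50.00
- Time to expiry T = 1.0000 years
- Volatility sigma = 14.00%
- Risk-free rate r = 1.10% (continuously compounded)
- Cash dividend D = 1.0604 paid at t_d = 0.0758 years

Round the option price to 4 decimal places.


Answer: Price = 2.5498

Derivation:
PV(D) = D * exp(-r * t_d) = 1.0604 * 0.99916655 = 1.05951621
S_0' = S_0 - PV(D) = 50.9700 - 1.05951621 = 49.91048379
d1 = (ln(S_0'/K) + (r + sigma^2/2)*T) / (sigma*sqrt(T)) = 0.13577194
d2 = d1 - sigma*sqrt(T) = -0.00422806
exp(-rT) = 0.98906028
N(-d1) = 0.44600079; N(-d2) = 0.50168675
P = K * exp(-rT) * N(-d2) - S_0' * N(-d1) = 50.0000 * 0.98906028 * 0.50168675 - 49.91048379 * 0.44600079 = 2.5498


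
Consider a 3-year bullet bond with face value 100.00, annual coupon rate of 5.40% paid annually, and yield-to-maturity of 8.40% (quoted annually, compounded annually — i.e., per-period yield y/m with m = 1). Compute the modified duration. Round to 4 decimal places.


Answer: Modified duration = 2.6221

Derivation:
Coupon per period c = face * coupon_rate / m = 5.400000
Periods per year m = 1; per-period yield y/m = 0.084000
Number of cashflows N = 3
Cashflows (t years, CF_t, discount factor 1/(1+y/m)^(m*t), PV):
  t = 1.0000: CF_t = 5.400000, DF = 0.922509, PV = 4.981550
  t = 2.0000: CF_t = 5.400000, DF = 0.851023, PV = 4.595526
  t = 3.0000: CF_t = 105.400000, DF = 0.785077, PV = 82.747097
Price P = sum_t PV_t = 92.324172
First compute Macaulay numerator sum_t t * PV_t:
  t * PV_t at t = 1.0000: 4.981550
  t * PV_t at t = 2.0000: 9.191051
  t * PV_t at t = 3.0000: 248.241290
Macaulay duration D = 262.413891 / 92.324172 = 2.842310
Modified duration = D / (1 + y/m) = 2.842310 / (1 + 0.084000) = 2.622057


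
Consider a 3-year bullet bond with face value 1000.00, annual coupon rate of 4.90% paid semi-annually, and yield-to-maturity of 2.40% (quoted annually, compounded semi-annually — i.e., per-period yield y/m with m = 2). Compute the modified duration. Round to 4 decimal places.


Answer: Modified duration = 2.7997

Derivation:
Coupon per period c = face * coupon_rate / m = 24.500000
Periods per year m = 2; per-period yield y/m = 0.012000
Number of cashflows N = 6
Cashflows (t years, CF_t, discount factor 1/(1+y/m)^(m*t), PV):
  t = 0.5000: CF_t = 24.500000, DF = 0.988142, PV = 24.209486
  t = 1.0000: CF_t = 24.500000, DF = 0.976425, PV = 23.922417
  t = 1.5000: CF_t = 24.500000, DF = 0.964847, PV = 23.638752
  t = 2.0000: CF_t = 24.500000, DF = 0.953406, PV = 23.358451
  t = 2.5000: CF_t = 24.500000, DF = 0.942101, PV = 23.081473
  t = 3.0000: CF_t = 1024.500000, DF = 0.930930, PV = 953.737563
Price P = sum_t PV_t = 1071.948142
First compute Macaulay numerator sum_t t * PV_t:
  t * PV_t at t = 0.5000: 12.104743
  t * PV_t at t = 1.0000: 23.922417
  t * PV_t at t = 1.5000: 35.458128
  t * PV_t at t = 2.0000: 46.716901
  t * PV_t at t = 2.5000: 57.703683
  t * PV_t at t = 3.0000: 2861.212689
Macaulay duration D = 3037.118562 / 1071.948142 = 2.833270
Modified duration = D / (1 + y/m) = 2.833270 / (1 + 0.012000) = 2.799674


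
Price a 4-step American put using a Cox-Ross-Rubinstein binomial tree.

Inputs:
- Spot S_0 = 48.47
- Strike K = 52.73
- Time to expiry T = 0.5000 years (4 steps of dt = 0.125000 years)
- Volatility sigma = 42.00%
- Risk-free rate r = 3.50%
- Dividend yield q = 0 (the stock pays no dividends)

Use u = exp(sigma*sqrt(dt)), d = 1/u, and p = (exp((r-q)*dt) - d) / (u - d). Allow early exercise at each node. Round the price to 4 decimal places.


Answer: Price = V(0,0) = 8.1189

Derivation:
dt = T/N = 0.125000
u = exp(sigma*sqrt(dt)) = 1.160084; d = 1/u = 0.862007
p = (exp((r-q)*dt) - d) / (u - d) = 0.477655
Discount per step: exp(-r*dt) = 0.995635
Stock lattice S(k, i) with i counting down-moves:
  k=0: S(0,0) = 48.4700
  k=1: S(1,0) = 56.2293; S(1,1) = 41.7815
  k=2: S(2,0) = 65.2307; S(2,1) = 48.4700; S(2,2) = 36.0159
  k=3: S(3,0) = 75.6731; S(3,1) = 56.2293; S(3,2) = 41.7815; S(3,3) = 31.0459
  k=4: S(4,0) = 87.7871; S(4,1) = 65.2307; S(4,2) = 48.4700; S(4,3) = 36.0159; S(4,4) = 26.7618
Terminal payoffs V(N, i) = max(K - S_T, 0):
  V(4,0) = 0.000000; V(4,1) = 0.000000; V(4,2) = 4.260000; V(4,3) = 16.714111; V(4,4) = 25.968204
Backward induction: V(k, i) = exp(-r*dt) * [p * V(k+1, i) + (1-p) * V(k+1, i+1)]; then take max(V_cont, immediate exercise) for American.
  V(3,0) = exp(-r*dt) * [p*0.000000 + (1-p)*0.000000] = 0.000000; exercise = 0.000000; V(3,0) = max -> 0.000000
  V(3,1) = exp(-r*dt) * [p*0.000000 + (1-p)*4.260000] = 2.215478; exercise = 0.000000; V(3,1) = max -> 2.215478
  V(3,2) = exp(-r*dt) * [p*4.260000 + (1-p)*16.714111] = 10.718353; exercise = 10.948543; V(3,2) = max -> 10.948543
  V(3,3) = exp(-r*dt) * [p*16.714111 + (1-p)*25.968204] = 21.453878; exercise = 21.684068; V(3,3) = max -> 21.684068
  V(2,0) = exp(-r*dt) * [p*0.000000 + (1-p)*2.215478] = 1.152193; exercise = 0.000000; V(2,0) = max -> 1.152193
  V(2,1) = exp(-r*dt) * [p*2.215478 + (1-p)*10.948543] = 6.747570; exercise = 4.260000; V(2,1) = max -> 6.747570
  V(2,2) = exp(-r*dt) * [p*10.948543 + (1-p)*21.684068] = 16.483921; exercise = 16.714111; V(2,2) = max -> 16.714111
  V(1,0) = exp(-r*dt) * [p*1.152193 + (1-p)*6.747570] = 4.057124; exercise = 0.000000; V(1,0) = max -> 4.057124
  V(1,1) = exp(-r*dt) * [p*6.747570 + (1-p)*16.714111] = 11.901365; exercise = 10.948543; V(1,1) = max -> 11.901365
  V(0,0) = exp(-r*dt) * [p*4.057124 + (1-p)*11.901365] = 8.118930; exercise = 4.260000; V(0,0) = max -> 8.118930


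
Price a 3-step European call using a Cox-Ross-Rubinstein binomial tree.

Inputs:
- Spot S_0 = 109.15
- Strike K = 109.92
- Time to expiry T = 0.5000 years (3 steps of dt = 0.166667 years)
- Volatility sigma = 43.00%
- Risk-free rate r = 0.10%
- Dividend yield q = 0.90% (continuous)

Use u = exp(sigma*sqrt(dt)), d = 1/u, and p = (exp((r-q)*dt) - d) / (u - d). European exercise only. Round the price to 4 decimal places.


Answer: Price = V(0,0) = 13.7146

Derivation:
dt = T/N = 0.166667
u = exp(sigma*sqrt(dt)) = 1.191898; d = 1/u = 0.838998
p = (exp((r-q)*dt) - d) / (u - d) = 0.452450
Discount per step: exp(-r*dt) = 0.999833
Stock lattice S(k, i) with i counting down-moves:
  k=0: S(0,0) = 109.1500
  k=1: S(1,0) = 130.0956; S(1,1) = 91.5766
  k=2: S(2,0) = 155.0607; S(2,1) = 109.1500; S(2,2) = 76.8326
  k=3: S(3,0) = 184.8165; S(3,1) = 130.0956; S(3,2) = 91.5766; S(3,3) = 64.4624
Terminal payoffs V(N, i) = max(S_T - K, 0):
  V(3,0) = 74.896488; V(3,1) = 20.175637; V(3,2) = 0.000000; V(3,3) = 0.000000
Backward induction: V(k, i) = exp(-r*dt) * [p * V(k+1, i) + (1-p) * V(k+1, i+1)].
  V(2,0) = exp(-r*dt) * [p*74.896488 + (1-p)*20.175637] = 44.926596
  V(2,1) = exp(-r*dt) * [p*20.175637 + (1-p)*0.000000] = 9.126945
  V(2,2) = exp(-r*dt) * [p*0.000000 + (1-p)*0.000000] = 0.000000
  V(1,0) = exp(-r*dt) * [p*44.926596 + (1-p)*9.126945] = 25.320275
  V(1,1) = exp(-r*dt) * [p*9.126945 + (1-p)*0.000000] = 4.128798
  V(0,0) = exp(-r*dt) * [p*25.320275 + (1-p)*4.128798] = 13.714595


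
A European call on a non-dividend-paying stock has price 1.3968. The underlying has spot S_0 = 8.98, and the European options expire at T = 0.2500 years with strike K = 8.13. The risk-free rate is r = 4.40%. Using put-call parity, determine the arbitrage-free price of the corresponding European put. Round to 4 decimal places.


Put-call parity: C - P = S_0 * exp(-qT) - K * exp(-rT).
S_0 * exp(-qT) = 8.9800 * 1.00000000 = 8.98000000
K * exp(-rT) = 8.1300 * 0.98906028 = 8.04106007
P = C - S*exp(-qT) + K*exp(-rT)
P = 1.3968 - 8.98000000 + 8.04106007 = 0.4579

Answer: Put price = 0.4579


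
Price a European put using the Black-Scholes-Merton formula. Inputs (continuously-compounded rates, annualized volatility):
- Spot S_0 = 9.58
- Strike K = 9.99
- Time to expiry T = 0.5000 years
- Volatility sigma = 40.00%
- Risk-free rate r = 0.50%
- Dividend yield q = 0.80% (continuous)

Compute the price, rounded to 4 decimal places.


d1 = (ln(S/K) + (r - q + 0.5*sigma^2) * T) / (sigma * sqrt(T)) = -0.01204557
d2 = d1 - sigma * sqrt(T) = -0.29488828
exp(-rT) = 0.99750312; exp(-qT) = 0.99600799
P = K * exp(-rT) * N(-d2) - S_0 * exp(-qT) * N(-d1)
N(-d1) = 0.50480537; N(-d2) = 0.61596039
P = 9.9900 * 0.99750312 * 0.61596039 - 9.5800 * 0.99600799 * 0.50480537 = 1.3213

Answer: Price = 1.3213


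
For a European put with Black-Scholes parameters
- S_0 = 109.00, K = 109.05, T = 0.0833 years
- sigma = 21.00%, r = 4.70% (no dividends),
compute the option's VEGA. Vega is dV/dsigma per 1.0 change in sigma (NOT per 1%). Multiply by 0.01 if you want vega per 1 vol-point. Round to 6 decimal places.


Answer: Vega = 12.502672

Derivation:
d1 = 0.0873335244; d2 = 0.0267238717
phi(d1) = 0.3974237825; exp(-qT) = 1.0000000000; exp(-rT) = 0.9960925540
Vega = S * exp(-qT) * phi(d1) * sqrt(T) = 109.0000 * 1.0000000000 * 0.3974237825 * 0.2886173938 = 12.502672


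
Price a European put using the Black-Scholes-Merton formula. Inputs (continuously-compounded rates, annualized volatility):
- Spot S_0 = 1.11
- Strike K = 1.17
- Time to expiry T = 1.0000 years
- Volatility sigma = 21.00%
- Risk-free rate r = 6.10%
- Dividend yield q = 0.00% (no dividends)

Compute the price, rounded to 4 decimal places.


Answer: Price = 0.0879

Derivation:
d1 = (ln(S/K) + (r - q + 0.5*sigma^2) * T) / (sigma * sqrt(T)) = 0.14479175
d2 = d1 - sigma * sqrt(T) = -0.06520825
exp(-rT) = 0.94082324; exp(-qT) = 1.00000000
P = K * exp(-rT) * N(-d2) - S_0 * exp(-qT) * N(-d1)
N(-d1) = 0.44243765; N(-d2) = 0.52599591
P = 1.1700 * 0.94082324 * 0.52599591 - 1.1100 * 1.00000000 * 0.44243765 = 0.0879


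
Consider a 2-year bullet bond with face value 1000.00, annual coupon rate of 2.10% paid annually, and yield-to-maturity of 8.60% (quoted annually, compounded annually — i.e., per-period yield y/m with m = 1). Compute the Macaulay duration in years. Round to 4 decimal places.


Answer: Macaulay duration = 1.9782 years

Derivation:
Coupon per period c = face * coupon_rate / m = 21.000000
Periods per year m = 1; per-period yield y/m = 0.086000
Number of cashflows N = 2
Cashflows (t years, CF_t, discount factor 1/(1+y/m)^(m*t), PV):
  t = 1.0000: CF_t = 21.000000, DF = 0.920810, PV = 19.337017
  t = 2.0000: CF_t = 1021.000000, DF = 0.847892, PV = 865.697357
Price P = sum_t PV_t = 885.034374
Macaulay numerator sum_t t * PV_t:
  t * PV_t at t = 1.0000: 19.337017
  t * PV_t at t = 2.0000: 1731.394714
Macaulay duration D = (sum_t t * PV_t) / P = 1750.731730 / 885.034374 = 1.978151


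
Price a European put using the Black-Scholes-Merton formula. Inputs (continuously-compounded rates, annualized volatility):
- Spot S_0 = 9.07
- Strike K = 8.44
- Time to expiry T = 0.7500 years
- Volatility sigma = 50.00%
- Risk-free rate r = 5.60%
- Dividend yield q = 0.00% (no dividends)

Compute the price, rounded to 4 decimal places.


d1 = (ln(S/K) + (r - q + 0.5*sigma^2) * T) / (sigma * sqrt(T)) = 0.47975488
d2 = d1 - sigma * sqrt(T) = 0.04674218
exp(-rT) = 0.95886978; exp(-qT) = 1.00000000
P = K * exp(-rT) * N(-d2) - S_0 * exp(-qT) * N(-d1)
N(-d1) = 0.31570085; N(-d2) = 0.48135936
P = 8.4400 * 0.95886978 * 0.48135936 - 9.0700 * 1.00000000 * 0.31570085 = 1.0322

Answer: Price = 1.0322


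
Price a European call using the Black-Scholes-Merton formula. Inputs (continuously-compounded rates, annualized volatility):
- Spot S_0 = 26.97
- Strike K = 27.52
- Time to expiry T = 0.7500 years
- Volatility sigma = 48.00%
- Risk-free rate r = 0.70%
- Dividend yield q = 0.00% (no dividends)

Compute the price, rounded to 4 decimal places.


d1 = (ln(S/K) + (r - q + 0.5*sigma^2) * T) / (sigma * sqrt(T)) = 0.17191115
d2 = d1 - sigma * sqrt(T) = -0.24378104
exp(-rT) = 0.99476376; exp(-qT) = 1.00000000
C = S_0 * exp(-qT) * N(d1) - K * exp(-rT) * N(d2)
N(d1) = 0.56824631; N(d2) = 0.40370020
C = 26.9700 * 1.00000000 * 0.56824631 - 27.5200 * 0.99476376 * 0.40370020 = 4.2739

Answer: Price = 4.2739


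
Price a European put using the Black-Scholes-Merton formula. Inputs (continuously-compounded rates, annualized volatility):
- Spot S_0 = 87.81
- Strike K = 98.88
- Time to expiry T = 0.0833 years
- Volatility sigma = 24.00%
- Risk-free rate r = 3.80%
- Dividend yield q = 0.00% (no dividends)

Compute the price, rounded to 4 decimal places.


d1 = (ln(S/K) + (r - q + 0.5*sigma^2) * T) / (sigma * sqrt(T)) = -1.63375410
d2 = d1 - sigma * sqrt(T) = -1.70302228
exp(-rT) = 0.99683960; exp(-qT) = 1.00000000
P = K * exp(-rT) * N(-d2) - S_0 * exp(-qT) * N(-d1)
N(-d1) = 0.94884475; N(-d2) = 0.95571805
P = 98.8800 * 0.99683960 * 0.95571805 - 87.8100 * 1.00000000 * 0.94884475 = 10.8847

Answer: Price = 10.8847
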